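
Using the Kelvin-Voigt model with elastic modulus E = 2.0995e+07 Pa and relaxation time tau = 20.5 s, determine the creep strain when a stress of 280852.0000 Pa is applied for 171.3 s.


epsilon(t) = (sigma/E) * (1 - exp(-t/tau))
sigma/E = 280852.0000 / 2.0995e+07 = 0.0134
exp(-t/tau) = exp(-171.3 / 20.5) = 2.3496e-04
epsilon = 0.0134 * (1 - 2.3496e-04)
epsilon = 0.0134


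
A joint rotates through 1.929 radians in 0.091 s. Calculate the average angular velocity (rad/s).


omega = delta_theta / delta_t
omega = 1.929 / 0.091
omega = 21.1978


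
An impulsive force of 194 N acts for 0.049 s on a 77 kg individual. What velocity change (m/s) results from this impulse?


J = F * dt = 194 * 0.049 = 9.5060 N*s
delta_v = J / m
delta_v = 9.5060 / 77
delta_v = 0.1235


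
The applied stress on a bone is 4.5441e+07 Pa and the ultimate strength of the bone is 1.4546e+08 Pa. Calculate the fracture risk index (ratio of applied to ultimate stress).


FRI = applied / ultimate
FRI = 4.5441e+07 / 1.4546e+08
FRI = 0.3124


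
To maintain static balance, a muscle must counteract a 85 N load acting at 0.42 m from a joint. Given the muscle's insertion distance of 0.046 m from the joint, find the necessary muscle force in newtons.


F_muscle = W * d_load / d_muscle
F_muscle = 85 * 0.42 / 0.046
Numerator = 35.7000
F_muscle = 776.0870


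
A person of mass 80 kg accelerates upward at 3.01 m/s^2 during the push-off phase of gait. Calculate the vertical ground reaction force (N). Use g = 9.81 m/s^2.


GRF = m * (g + a)
GRF = 80 * (9.81 + 3.01)
GRF = 80 * 12.8200
GRF = 1025.6000


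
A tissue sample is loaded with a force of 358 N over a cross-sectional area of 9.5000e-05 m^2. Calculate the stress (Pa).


stress = F / A
stress = 358 / 9.5000e-05
stress = 3.7684e+06


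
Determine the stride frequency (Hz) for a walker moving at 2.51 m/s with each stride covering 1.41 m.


f = v / stride_length
f = 2.51 / 1.41
f = 1.7801


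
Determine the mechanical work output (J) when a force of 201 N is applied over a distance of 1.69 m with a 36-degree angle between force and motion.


W = F * d * cos(theta)
theta = 36 deg = 0.6283 rad
cos(theta) = 0.8090
W = 201 * 1.69 * 0.8090
W = 274.8150


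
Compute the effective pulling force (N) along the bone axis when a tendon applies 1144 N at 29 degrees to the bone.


F_eff = F_tendon * cos(theta)
theta = 29 deg = 0.5061 rad
cos(theta) = 0.8746
F_eff = 1144 * 0.8746
F_eff = 1000.5649


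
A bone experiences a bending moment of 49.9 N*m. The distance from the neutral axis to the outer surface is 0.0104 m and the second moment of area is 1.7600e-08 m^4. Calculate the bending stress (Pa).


sigma = M * c / I
sigma = 49.9 * 0.0104 / 1.7600e-08
M * c = 0.5190
sigma = 2.9486e+07


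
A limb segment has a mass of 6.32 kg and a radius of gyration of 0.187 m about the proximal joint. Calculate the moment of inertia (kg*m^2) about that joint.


I = m * k^2
I = 6.32 * 0.187^2
k^2 = 0.0350
I = 0.2210


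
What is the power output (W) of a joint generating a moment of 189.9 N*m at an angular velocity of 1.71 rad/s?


P = M * omega
P = 189.9 * 1.71
P = 324.7290


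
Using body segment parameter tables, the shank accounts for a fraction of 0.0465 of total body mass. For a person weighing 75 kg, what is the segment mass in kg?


m_segment = body_mass * fraction
m_segment = 75 * 0.0465
m_segment = 3.4875


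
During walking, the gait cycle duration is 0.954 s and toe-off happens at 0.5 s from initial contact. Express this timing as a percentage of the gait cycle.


pct = (event_time / cycle_time) * 100
pct = (0.5 / 0.954) * 100
ratio = 0.5241
pct = 52.4109


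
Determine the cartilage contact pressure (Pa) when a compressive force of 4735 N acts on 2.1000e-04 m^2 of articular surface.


P = F / A
P = 4735 / 2.1000e-04
P = 2.2548e+07


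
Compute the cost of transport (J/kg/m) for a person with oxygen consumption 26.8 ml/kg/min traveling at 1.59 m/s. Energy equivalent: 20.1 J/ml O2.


Power per kg = VO2 * 20.1 / 60
Power per kg = 26.8 * 20.1 / 60 = 8.9780 W/kg
Cost = power_per_kg / speed
Cost = 8.9780 / 1.59
Cost = 5.6465


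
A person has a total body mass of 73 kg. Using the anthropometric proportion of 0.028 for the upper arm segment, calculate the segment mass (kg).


m_segment = body_mass * fraction
m_segment = 73 * 0.028
m_segment = 2.0440


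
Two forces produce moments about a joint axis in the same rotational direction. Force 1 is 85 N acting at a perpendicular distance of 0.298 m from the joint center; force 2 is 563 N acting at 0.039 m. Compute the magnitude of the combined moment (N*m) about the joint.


M = F1 * d1 + F2 * d2
M = 85 * 0.298 + 563 * 0.039
M = 25.3300 + 21.9570
M = 47.2870


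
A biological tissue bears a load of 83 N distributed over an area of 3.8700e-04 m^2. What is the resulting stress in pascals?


stress = F / A
stress = 83 / 3.8700e-04
stress = 214470.2842


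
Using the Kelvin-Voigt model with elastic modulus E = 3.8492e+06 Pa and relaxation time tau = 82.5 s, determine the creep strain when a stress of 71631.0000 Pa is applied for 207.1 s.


epsilon(t) = (sigma/E) * (1 - exp(-t/tau))
sigma/E = 71631.0000 / 3.8492e+06 = 0.0186
exp(-t/tau) = exp(-207.1 / 82.5) = 0.0812
epsilon = 0.0186 * (1 - 0.0812)
epsilon = 0.0171


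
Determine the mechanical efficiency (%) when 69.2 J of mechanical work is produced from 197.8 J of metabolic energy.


eta = (W_mech / E_meta) * 100
eta = (69.2 / 197.8) * 100
ratio = 0.3498
eta = 34.9848


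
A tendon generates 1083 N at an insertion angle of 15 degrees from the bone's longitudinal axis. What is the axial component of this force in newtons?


F_eff = F_tendon * cos(theta)
theta = 15 deg = 0.2618 rad
cos(theta) = 0.9659
F_eff = 1083 * 0.9659
F_eff = 1046.0977


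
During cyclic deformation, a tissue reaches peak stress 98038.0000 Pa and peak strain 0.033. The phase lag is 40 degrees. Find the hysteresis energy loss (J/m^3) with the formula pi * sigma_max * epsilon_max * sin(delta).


E_loss = pi * sigma_max * epsilon_max * sin(delta)
delta = 40 deg = 0.6981 rad
sin(delta) = 0.6428
E_loss = pi * 98038.0000 * 0.033 * 0.6428
E_loss = 6533.1970


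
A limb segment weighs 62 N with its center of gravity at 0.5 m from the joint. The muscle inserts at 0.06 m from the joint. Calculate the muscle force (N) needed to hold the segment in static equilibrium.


F_muscle = W * d_load / d_muscle
F_muscle = 62 * 0.5 / 0.06
Numerator = 31.0000
F_muscle = 516.6667


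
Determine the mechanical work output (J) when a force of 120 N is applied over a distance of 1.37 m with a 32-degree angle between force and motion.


W = F * d * cos(theta)
theta = 32 deg = 0.5585 rad
cos(theta) = 0.8480
W = 120 * 1.37 * 0.8480
W = 139.4191


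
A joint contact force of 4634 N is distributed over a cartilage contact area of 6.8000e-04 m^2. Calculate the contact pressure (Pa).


P = F / A
P = 4634 / 6.8000e-04
P = 6.8147e+06


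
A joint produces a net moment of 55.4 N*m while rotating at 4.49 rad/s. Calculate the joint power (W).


P = M * omega
P = 55.4 * 4.49
P = 248.7460


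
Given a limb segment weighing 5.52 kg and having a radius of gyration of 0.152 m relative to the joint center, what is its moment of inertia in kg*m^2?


I = m * k^2
I = 5.52 * 0.152^2
k^2 = 0.0231
I = 0.1275


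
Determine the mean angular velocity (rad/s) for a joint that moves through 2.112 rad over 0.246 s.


omega = delta_theta / delta_t
omega = 2.112 / 0.246
omega = 8.5854


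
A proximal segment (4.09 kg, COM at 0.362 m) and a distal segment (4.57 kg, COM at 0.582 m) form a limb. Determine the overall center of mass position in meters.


COM = (m1*x1 + m2*x2) / (m1 + m2)
COM = (4.09*0.362 + 4.57*0.582) / (4.09 + 4.57)
Numerator = 4.1403
Denominator = 8.6600
COM = 0.4781


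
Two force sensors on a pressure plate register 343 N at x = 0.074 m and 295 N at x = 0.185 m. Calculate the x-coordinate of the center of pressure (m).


COP_x = (F1*x1 + F2*x2) / (F1 + F2)
COP_x = (343*0.074 + 295*0.185) / (343 + 295)
Numerator = 79.9570
Denominator = 638
COP_x = 0.1253


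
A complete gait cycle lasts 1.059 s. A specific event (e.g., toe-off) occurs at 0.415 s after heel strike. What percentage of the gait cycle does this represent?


pct = (event_time / cycle_time) * 100
pct = (0.415 / 1.059) * 100
ratio = 0.3919
pct = 39.1879


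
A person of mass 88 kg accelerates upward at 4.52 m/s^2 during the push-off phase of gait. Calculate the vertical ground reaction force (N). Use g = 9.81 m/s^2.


GRF = m * (g + a)
GRF = 88 * (9.81 + 4.52)
GRF = 88 * 14.3300
GRF = 1261.0400


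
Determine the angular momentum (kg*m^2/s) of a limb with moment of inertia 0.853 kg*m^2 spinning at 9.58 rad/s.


L = I * omega
L = 0.853 * 9.58
L = 8.1717


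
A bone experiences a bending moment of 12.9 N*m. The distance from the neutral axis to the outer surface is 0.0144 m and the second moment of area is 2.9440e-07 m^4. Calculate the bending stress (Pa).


sigma = M * c / I
sigma = 12.9 * 0.0144 / 2.9440e-07
M * c = 0.1858
sigma = 630978.2609


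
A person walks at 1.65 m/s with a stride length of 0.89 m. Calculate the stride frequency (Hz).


f = v / stride_length
f = 1.65 / 0.89
f = 1.8539


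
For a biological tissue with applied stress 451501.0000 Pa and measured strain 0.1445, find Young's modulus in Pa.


E = stress / strain
E = 451501.0000 / 0.1445
E = 3.1246e+06


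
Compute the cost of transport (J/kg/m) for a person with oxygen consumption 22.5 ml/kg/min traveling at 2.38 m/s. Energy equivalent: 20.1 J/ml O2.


Power per kg = VO2 * 20.1 / 60
Power per kg = 22.5 * 20.1 / 60 = 7.5375 W/kg
Cost = power_per_kg / speed
Cost = 7.5375 / 2.38
Cost = 3.1670


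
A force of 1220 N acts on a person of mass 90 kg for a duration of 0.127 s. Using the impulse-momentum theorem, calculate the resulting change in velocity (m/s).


J = F * dt = 1220 * 0.127 = 154.9400 N*s
delta_v = J / m
delta_v = 154.9400 / 90
delta_v = 1.7216


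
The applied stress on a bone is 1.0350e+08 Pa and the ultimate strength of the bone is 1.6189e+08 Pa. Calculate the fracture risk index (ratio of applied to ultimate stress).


FRI = applied / ultimate
FRI = 1.0350e+08 / 1.6189e+08
FRI = 0.6393


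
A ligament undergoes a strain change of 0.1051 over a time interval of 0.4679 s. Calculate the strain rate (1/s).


strain_rate = delta_strain / delta_t
strain_rate = 0.1051 / 0.4679
strain_rate = 0.2246


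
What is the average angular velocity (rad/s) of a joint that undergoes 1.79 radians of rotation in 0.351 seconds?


omega = delta_theta / delta_t
omega = 1.79 / 0.351
omega = 5.0997


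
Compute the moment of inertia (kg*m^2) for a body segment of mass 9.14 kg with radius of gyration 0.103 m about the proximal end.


I = m * k^2
I = 9.14 * 0.103^2
k^2 = 0.0106
I = 0.0970


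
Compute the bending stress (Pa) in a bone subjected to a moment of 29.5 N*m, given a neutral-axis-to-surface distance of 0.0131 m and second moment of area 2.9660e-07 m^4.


sigma = M * c / I
sigma = 29.5 * 0.0131 / 2.9660e-07
M * c = 0.3865
sigma = 1.3029e+06


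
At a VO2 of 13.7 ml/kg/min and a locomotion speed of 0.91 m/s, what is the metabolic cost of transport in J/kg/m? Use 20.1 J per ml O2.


Power per kg = VO2 * 20.1 / 60
Power per kg = 13.7 * 20.1 / 60 = 4.5895 W/kg
Cost = power_per_kg / speed
Cost = 4.5895 / 0.91
Cost = 5.0434


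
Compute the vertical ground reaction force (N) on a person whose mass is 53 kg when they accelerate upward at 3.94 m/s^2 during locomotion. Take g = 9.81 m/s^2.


GRF = m * (g + a)
GRF = 53 * (9.81 + 3.94)
GRF = 53 * 13.7500
GRF = 728.7500


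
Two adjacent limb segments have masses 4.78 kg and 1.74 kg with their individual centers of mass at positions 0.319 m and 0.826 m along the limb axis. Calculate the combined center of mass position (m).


COM = (m1*x1 + m2*x2) / (m1 + m2)
COM = (4.78*0.319 + 1.74*0.826) / (4.78 + 1.74)
Numerator = 2.9621
Denominator = 6.5200
COM = 0.4543


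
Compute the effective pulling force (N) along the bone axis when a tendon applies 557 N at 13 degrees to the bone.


F_eff = F_tendon * cos(theta)
theta = 13 deg = 0.2269 rad
cos(theta) = 0.9744
F_eff = 557 * 0.9744
F_eff = 542.7241


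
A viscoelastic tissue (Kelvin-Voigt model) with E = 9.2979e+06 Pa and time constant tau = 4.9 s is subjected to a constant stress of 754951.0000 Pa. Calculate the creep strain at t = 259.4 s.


epsilon(t) = (sigma/E) * (1 - exp(-t/tau))
sigma/E = 754951.0000 / 9.2979e+06 = 0.0812
exp(-t/tau) = exp(-259.4 / 4.9) = 1.0209e-23
epsilon = 0.0812 * (1 - 1.0209e-23)
epsilon = 0.0812


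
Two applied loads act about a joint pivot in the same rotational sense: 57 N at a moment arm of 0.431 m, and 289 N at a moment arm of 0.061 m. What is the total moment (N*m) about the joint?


M = F1 * d1 + F2 * d2
M = 57 * 0.431 + 289 * 0.061
M = 24.5670 + 17.6290
M = 42.1960


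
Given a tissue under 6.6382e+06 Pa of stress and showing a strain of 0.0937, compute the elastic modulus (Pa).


E = stress / strain
E = 6.6382e+06 / 0.0937
E = 7.0845e+07


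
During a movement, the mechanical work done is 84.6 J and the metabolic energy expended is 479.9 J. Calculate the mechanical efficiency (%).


eta = (W_mech / E_meta) * 100
eta = (84.6 / 479.9) * 100
ratio = 0.1763
eta = 17.6287


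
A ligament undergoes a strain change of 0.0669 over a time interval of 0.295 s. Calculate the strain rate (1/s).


strain_rate = delta_strain / delta_t
strain_rate = 0.0669 / 0.295
strain_rate = 0.2268


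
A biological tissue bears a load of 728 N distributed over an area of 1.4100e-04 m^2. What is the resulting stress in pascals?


stress = F / A
stress = 728 / 1.4100e-04
stress = 5.1631e+06


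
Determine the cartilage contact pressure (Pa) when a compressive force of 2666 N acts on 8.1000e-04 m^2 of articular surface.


P = F / A
P = 2666 / 8.1000e-04
P = 3.2914e+06


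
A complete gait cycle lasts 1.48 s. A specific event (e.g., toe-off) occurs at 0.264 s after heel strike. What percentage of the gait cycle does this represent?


pct = (event_time / cycle_time) * 100
pct = (0.264 / 1.48) * 100
ratio = 0.1784
pct = 17.8378


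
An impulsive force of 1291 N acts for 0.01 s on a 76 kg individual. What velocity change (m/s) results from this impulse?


J = F * dt = 1291 * 0.01 = 12.9100 N*s
delta_v = J / m
delta_v = 12.9100 / 76
delta_v = 0.1699


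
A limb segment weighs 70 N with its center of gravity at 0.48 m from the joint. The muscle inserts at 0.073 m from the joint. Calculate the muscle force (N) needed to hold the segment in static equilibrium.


F_muscle = W * d_load / d_muscle
F_muscle = 70 * 0.48 / 0.073
Numerator = 33.6000
F_muscle = 460.2740


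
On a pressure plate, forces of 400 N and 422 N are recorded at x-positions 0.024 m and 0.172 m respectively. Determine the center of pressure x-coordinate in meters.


COP_x = (F1*x1 + F2*x2) / (F1 + F2)
COP_x = (400*0.024 + 422*0.172) / (400 + 422)
Numerator = 82.1840
Denominator = 822
COP_x = 0.1000


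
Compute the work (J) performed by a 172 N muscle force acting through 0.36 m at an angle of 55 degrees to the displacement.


W = F * d * cos(theta)
theta = 55 deg = 0.9599 rad
cos(theta) = 0.5736
W = 172 * 0.36 * 0.5736
W = 35.5159


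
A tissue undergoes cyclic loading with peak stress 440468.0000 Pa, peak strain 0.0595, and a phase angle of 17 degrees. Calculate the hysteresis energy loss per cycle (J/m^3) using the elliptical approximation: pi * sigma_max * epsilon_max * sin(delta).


E_loss = pi * sigma_max * epsilon_max * sin(delta)
delta = 17 deg = 0.2967 rad
sin(delta) = 0.2924
E_loss = pi * 440468.0000 * 0.0595 * 0.2924
E_loss = 24072.2420


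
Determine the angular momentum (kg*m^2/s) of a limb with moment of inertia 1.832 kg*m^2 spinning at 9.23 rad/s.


L = I * omega
L = 1.832 * 9.23
L = 16.9094


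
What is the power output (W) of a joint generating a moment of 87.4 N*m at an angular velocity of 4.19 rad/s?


P = M * omega
P = 87.4 * 4.19
P = 366.2060


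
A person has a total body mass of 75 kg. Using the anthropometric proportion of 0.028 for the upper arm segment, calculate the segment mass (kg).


m_segment = body_mass * fraction
m_segment = 75 * 0.028
m_segment = 2.1000


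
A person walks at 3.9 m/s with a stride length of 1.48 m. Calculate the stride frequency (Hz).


f = v / stride_length
f = 3.9 / 1.48
f = 2.6351


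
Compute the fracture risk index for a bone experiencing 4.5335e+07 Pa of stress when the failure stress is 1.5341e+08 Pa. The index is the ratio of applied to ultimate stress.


FRI = applied / ultimate
FRI = 4.5335e+07 / 1.5341e+08
FRI = 0.2955


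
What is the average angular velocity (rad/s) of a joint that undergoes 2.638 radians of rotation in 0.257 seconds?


omega = delta_theta / delta_t
omega = 2.638 / 0.257
omega = 10.2646


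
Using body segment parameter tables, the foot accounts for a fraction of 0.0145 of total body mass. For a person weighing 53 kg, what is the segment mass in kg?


m_segment = body_mass * fraction
m_segment = 53 * 0.0145
m_segment = 0.7685


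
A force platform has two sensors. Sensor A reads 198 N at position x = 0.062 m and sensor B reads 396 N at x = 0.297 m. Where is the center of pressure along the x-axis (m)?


COP_x = (F1*x1 + F2*x2) / (F1 + F2)
COP_x = (198*0.062 + 396*0.297) / (198 + 396)
Numerator = 129.8880
Denominator = 594
COP_x = 0.2187


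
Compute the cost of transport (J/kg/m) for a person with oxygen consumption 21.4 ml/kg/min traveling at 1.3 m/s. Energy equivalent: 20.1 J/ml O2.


Power per kg = VO2 * 20.1 / 60
Power per kg = 21.4 * 20.1 / 60 = 7.1690 W/kg
Cost = power_per_kg / speed
Cost = 7.1690 / 1.3
Cost = 5.5146


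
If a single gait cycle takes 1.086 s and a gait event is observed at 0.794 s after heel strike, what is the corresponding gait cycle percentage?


pct = (event_time / cycle_time) * 100
pct = (0.794 / 1.086) * 100
ratio = 0.7311
pct = 73.1123


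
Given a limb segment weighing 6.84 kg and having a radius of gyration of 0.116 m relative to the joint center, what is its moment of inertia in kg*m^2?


I = m * k^2
I = 6.84 * 0.116^2
k^2 = 0.0135
I = 0.0920


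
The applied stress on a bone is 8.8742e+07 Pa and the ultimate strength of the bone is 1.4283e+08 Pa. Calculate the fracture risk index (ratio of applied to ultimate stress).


FRI = applied / ultimate
FRI = 8.8742e+07 / 1.4283e+08
FRI = 0.6213


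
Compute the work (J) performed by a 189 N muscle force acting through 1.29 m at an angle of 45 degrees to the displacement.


W = F * d * cos(theta)
theta = 45 deg = 0.7854 rad
cos(theta) = 0.7071
W = 189 * 1.29 * 0.7071
W = 172.3997


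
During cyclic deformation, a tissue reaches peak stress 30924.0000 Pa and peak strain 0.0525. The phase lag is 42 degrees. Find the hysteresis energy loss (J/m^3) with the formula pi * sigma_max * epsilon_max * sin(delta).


E_loss = pi * sigma_max * epsilon_max * sin(delta)
delta = 42 deg = 0.7330 rad
sin(delta) = 0.6691
E_loss = pi * 30924.0000 * 0.0525 * 0.6691
E_loss = 3412.8385


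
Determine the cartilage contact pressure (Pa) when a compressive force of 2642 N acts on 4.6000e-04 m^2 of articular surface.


P = F / A
P = 2642 / 4.6000e-04
P = 5.7435e+06


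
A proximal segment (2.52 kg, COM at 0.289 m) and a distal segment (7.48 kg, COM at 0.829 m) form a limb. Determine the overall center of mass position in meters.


COM = (m1*x1 + m2*x2) / (m1 + m2)
COM = (2.52*0.289 + 7.48*0.829) / (2.52 + 7.48)
Numerator = 6.9292
Denominator = 10.0000
COM = 0.6929


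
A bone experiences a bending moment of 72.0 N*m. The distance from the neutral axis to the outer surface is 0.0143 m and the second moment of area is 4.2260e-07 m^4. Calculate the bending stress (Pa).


sigma = M * c / I
sigma = 72.0 * 0.0143 / 4.2260e-07
M * c = 1.0296
sigma = 2.4363e+06


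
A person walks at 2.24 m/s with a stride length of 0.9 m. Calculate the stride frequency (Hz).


f = v / stride_length
f = 2.24 / 0.9
f = 2.4889


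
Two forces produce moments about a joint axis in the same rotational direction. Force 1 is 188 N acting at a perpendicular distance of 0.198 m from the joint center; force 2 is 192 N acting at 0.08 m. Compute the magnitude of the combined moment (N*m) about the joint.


M = F1 * d1 + F2 * d2
M = 188 * 0.198 + 192 * 0.08
M = 37.2240 + 15.3600
M = 52.5840


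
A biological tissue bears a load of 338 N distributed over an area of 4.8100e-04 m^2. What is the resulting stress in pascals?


stress = F / A
stress = 338 / 4.8100e-04
stress = 702702.7027


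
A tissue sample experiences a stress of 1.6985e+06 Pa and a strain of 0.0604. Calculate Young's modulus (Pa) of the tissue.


E = stress / strain
E = 1.6985e+06 / 0.0604
E = 2.8121e+07


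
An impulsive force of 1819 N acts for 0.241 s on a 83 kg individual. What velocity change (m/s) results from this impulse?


J = F * dt = 1819 * 0.241 = 438.3790 N*s
delta_v = J / m
delta_v = 438.3790 / 83
delta_v = 5.2817


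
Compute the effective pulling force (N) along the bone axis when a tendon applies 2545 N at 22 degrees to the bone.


F_eff = F_tendon * cos(theta)
theta = 22 deg = 0.3840 rad
cos(theta) = 0.9272
F_eff = 2545 * 0.9272
F_eff = 2359.6829


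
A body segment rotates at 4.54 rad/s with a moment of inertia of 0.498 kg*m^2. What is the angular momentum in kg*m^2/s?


L = I * omega
L = 0.498 * 4.54
L = 2.2609


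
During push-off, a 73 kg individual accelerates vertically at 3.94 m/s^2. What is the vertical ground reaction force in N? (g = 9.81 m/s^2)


GRF = m * (g + a)
GRF = 73 * (9.81 + 3.94)
GRF = 73 * 13.7500
GRF = 1003.7500


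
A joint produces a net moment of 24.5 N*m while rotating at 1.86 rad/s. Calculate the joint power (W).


P = M * omega
P = 24.5 * 1.86
P = 45.5700


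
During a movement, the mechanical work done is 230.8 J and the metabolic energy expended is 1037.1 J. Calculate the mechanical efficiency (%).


eta = (W_mech / E_meta) * 100
eta = (230.8 / 1037.1) * 100
ratio = 0.2225
eta = 22.2544


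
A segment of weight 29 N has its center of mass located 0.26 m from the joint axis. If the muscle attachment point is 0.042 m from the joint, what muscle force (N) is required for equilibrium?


F_muscle = W * d_load / d_muscle
F_muscle = 29 * 0.26 / 0.042
Numerator = 7.5400
F_muscle = 179.5238


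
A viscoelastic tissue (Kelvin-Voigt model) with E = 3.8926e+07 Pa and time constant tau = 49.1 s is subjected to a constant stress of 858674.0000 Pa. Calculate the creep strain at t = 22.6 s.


epsilon(t) = (sigma/E) * (1 - exp(-t/tau))
sigma/E = 858674.0000 / 3.8926e+07 = 0.0221
exp(-t/tau) = exp(-22.6 / 49.1) = 0.6311
epsilon = 0.0221 * (1 - 0.6311)
epsilon = 0.0081


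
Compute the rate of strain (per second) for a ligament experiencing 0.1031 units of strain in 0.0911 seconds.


strain_rate = delta_strain / delta_t
strain_rate = 0.1031 / 0.0911
strain_rate = 1.1317


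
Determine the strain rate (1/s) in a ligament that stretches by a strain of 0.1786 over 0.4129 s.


strain_rate = delta_strain / delta_t
strain_rate = 0.1786 / 0.4129
strain_rate = 0.4326


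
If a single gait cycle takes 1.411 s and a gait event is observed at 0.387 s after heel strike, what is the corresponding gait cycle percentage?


pct = (event_time / cycle_time) * 100
pct = (0.387 / 1.411) * 100
ratio = 0.2743
pct = 27.4274


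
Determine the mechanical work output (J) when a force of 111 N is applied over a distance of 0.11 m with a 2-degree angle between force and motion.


W = F * d * cos(theta)
theta = 2 deg = 0.0349 rad
cos(theta) = 0.9994
W = 111 * 0.11 * 0.9994
W = 12.2026


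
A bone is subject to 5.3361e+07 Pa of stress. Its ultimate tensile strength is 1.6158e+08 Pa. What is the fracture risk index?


FRI = applied / ultimate
FRI = 5.3361e+07 / 1.6158e+08
FRI = 0.3302


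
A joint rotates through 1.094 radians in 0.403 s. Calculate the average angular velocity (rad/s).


omega = delta_theta / delta_t
omega = 1.094 / 0.403
omega = 2.7146


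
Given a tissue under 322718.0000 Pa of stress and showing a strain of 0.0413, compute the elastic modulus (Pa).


E = stress / strain
E = 322718.0000 / 0.0413
E = 7.8140e+06


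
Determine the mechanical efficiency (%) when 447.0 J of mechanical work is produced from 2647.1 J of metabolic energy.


eta = (W_mech / E_meta) * 100
eta = (447.0 / 2647.1) * 100
ratio = 0.1689
eta = 16.8864


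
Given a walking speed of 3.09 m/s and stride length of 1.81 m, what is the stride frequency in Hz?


f = v / stride_length
f = 3.09 / 1.81
f = 1.7072


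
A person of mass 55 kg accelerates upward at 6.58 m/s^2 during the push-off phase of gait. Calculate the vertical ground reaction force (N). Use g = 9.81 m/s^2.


GRF = m * (g + a)
GRF = 55 * (9.81 + 6.58)
GRF = 55 * 16.3900
GRF = 901.4500


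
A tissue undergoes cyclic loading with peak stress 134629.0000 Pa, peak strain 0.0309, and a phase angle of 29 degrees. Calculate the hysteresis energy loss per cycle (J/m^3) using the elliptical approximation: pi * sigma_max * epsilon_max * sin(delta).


E_loss = pi * sigma_max * epsilon_max * sin(delta)
delta = 29 deg = 0.5061 rad
sin(delta) = 0.4848
E_loss = pi * 134629.0000 * 0.0309 * 0.4848
E_loss = 6336.0442


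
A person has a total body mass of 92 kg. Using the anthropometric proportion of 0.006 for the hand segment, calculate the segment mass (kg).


m_segment = body_mass * fraction
m_segment = 92 * 0.006
m_segment = 0.5520


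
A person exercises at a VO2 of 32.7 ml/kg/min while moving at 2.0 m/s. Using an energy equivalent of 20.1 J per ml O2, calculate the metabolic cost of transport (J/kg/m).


Power per kg = VO2 * 20.1 / 60
Power per kg = 32.7 * 20.1 / 60 = 10.9545 W/kg
Cost = power_per_kg / speed
Cost = 10.9545 / 2.0
Cost = 5.4773


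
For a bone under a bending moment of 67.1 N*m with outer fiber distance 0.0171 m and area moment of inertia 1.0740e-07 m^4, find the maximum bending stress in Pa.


sigma = M * c / I
sigma = 67.1 * 0.0171 / 1.0740e-07
M * c = 1.1474
sigma = 1.0684e+07


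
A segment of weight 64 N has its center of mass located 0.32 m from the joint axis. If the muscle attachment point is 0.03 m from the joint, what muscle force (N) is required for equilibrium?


F_muscle = W * d_load / d_muscle
F_muscle = 64 * 0.32 / 0.03
Numerator = 20.4800
F_muscle = 682.6667


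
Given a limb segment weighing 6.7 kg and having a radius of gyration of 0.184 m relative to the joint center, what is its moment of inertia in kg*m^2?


I = m * k^2
I = 6.7 * 0.184^2
k^2 = 0.0339
I = 0.2268


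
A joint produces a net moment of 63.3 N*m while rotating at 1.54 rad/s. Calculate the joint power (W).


P = M * omega
P = 63.3 * 1.54
P = 97.4820


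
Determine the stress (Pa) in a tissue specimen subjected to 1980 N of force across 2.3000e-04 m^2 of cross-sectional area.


stress = F / A
stress = 1980 / 2.3000e-04
stress = 8.6087e+06


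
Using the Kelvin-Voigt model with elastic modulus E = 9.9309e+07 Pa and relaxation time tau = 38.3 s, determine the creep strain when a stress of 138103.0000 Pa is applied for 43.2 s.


epsilon(t) = (sigma/E) * (1 - exp(-t/tau))
sigma/E = 138103.0000 / 9.9309e+07 = 0.0014
exp(-t/tau) = exp(-43.2 / 38.3) = 0.3237
epsilon = 0.0014 * (1 - 0.3237)
epsilon = 9.4049e-04


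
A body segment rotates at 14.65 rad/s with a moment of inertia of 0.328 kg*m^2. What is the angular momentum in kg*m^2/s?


L = I * omega
L = 0.328 * 14.65
L = 4.8052


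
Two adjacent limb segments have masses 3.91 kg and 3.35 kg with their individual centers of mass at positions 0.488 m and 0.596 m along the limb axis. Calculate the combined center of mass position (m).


COM = (m1*x1 + m2*x2) / (m1 + m2)
COM = (3.91*0.488 + 3.35*0.596) / (3.91 + 3.35)
Numerator = 3.9047
Denominator = 7.2600
COM = 0.5378


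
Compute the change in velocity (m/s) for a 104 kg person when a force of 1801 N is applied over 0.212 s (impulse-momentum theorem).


J = F * dt = 1801 * 0.212 = 381.8120 N*s
delta_v = J / m
delta_v = 381.8120 / 104
delta_v = 3.6713


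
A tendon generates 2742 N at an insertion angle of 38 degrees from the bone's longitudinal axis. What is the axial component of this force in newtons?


F_eff = F_tendon * cos(theta)
theta = 38 deg = 0.6632 rad
cos(theta) = 0.7880
F_eff = 2742 * 0.7880
F_eff = 2160.7255


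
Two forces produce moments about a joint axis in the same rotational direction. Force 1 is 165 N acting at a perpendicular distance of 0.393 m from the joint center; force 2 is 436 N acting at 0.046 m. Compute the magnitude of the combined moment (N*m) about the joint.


M = F1 * d1 + F2 * d2
M = 165 * 0.393 + 436 * 0.046
M = 64.8450 + 20.0560
M = 84.9010


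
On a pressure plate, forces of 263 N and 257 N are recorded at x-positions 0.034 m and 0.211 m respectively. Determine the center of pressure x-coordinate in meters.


COP_x = (F1*x1 + F2*x2) / (F1 + F2)
COP_x = (263*0.034 + 257*0.211) / (263 + 257)
Numerator = 63.1690
Denominator = 520
COP_x = 0.1215


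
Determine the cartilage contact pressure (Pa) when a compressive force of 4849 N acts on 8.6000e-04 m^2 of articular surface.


P = F / A
P = 4849 / 8.6000e-04
P = 5.6384e+06


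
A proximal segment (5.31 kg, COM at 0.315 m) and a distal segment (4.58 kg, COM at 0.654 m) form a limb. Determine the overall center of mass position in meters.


COM = (m1*x1 + m2*x2) / (m1 + m2)
COM = (5.31*0.315 + 4.58*0.654) / (5.31 + 4.58)
Numerator = 4.6680
Denominator = 9.8900
COM = 0.4720


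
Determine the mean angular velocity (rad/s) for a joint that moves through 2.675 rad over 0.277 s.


omega = delta_theta / delta_t
omega = 2.675 / 0.277
omega = 9.6570


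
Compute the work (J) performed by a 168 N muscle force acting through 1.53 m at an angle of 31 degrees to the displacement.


W = F * d * cos(theta)
theta = 31 deg = 0.5411 rad
cos(theta) = 0.8572
W = 168 * 1.53 * 0.8572
W = 220.3263


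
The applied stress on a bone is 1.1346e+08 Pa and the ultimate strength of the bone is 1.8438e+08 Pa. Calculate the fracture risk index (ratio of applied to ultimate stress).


FRI = applied / ultimate
FRI = 1.1346e+08 / 1.8438e+08
FRI = 0.6154


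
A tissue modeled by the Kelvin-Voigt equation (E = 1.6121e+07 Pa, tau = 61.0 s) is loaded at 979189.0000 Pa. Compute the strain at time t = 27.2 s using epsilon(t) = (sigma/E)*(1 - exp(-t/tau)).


epsilon(t) = (sigma/E) * (1 - exp(-t/tau))
sigma/E = 979189.0000 / 1.6121e+07 = 0.0607
exp(-t/tau) = exp(-27.2 / 61.0) = 0.6402
epsilon = 0.0607 * (1 - 0.6402)
epsilon = 0.0219


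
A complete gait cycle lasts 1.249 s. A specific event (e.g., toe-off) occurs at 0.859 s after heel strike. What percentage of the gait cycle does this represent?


pct = (event_time / cycle_time) * 100
pct = (0.859 / 1.249) * 100
ratio = 0.6878
pct = 68.7750


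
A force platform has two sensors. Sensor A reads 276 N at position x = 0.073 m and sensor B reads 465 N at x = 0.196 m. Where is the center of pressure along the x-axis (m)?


COP_x = (F1*x1 + F2*x2) / (F1 + F2)
COP_x = (276*0.073 + 465*0.196) / (276 + 465)
Numerator = 111.2880
Denominator = 741
COP_x = 0.1502


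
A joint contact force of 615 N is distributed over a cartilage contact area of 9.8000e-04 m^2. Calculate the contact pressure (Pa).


P = F / A
P = 615 / 9.8000e-04
P = 627551.0204


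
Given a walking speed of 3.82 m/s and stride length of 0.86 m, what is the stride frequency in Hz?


f = v / stride_length
f = 3.82 / 0.86
f = 4.4419


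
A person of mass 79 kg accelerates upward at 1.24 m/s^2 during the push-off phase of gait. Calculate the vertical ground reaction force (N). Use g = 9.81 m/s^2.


GRF = m * (g + a)
GRF = 79 * (9.81 + 1.24)
GRF = 79 * 11.0500
GRF = 872.9500


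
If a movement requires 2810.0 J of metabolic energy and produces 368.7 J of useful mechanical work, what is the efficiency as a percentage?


eta = (W_mech / E_meta) * 100
eta = (368.7 / 2810.0) * 100
ratio = 0.1312
eta = 13.1210


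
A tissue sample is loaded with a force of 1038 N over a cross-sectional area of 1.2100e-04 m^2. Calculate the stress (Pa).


stress = F / A
stress = 1038 / 1.2100e-04
stress = 8.5785e+06


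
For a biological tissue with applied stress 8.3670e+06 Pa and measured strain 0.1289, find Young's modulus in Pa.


E = stress / strain
E = 8.3670e+06 / 0.1289
E = 6.4911e+07


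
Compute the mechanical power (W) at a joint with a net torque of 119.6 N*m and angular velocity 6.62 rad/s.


P = M * omega
P = 119.6 * 6.62
P = 791.7520


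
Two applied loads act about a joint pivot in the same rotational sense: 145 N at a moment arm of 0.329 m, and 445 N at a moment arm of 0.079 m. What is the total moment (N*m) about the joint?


M = F1 * d1 + F2 * d2
M = 145 * 0.329 + 445 * 0.079
M = 47.7050 + 35.1550
M = 82.8600


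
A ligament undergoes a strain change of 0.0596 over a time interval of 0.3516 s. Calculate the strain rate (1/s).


strain_rate = delta_strain / delta_t
strain_rate = 0.0596 / 0.3516
strain_rate = 0.1695


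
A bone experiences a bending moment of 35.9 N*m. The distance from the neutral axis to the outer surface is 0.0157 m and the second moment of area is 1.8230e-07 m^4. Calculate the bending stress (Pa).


sigma = M * c / I
sigma = 35.9 * 0.0157 / 1.8230e-07
M * c = 0.5636
sigma = 3.0918e+06


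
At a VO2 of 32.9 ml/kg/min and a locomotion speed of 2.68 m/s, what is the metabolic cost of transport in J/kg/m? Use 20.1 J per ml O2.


Power per kg = VO2 * 20.1 / 60
Power per kg = 32.9 * 20.1 / 60 = 11.0215 W/kg
Cost = power_per_kg / speed
Cost = 11.0215 / 2.68
Cost = 4.1125


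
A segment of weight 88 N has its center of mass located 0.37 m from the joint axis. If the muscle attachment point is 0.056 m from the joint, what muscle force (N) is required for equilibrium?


F_muscle = W * d_load / d_muscle
F_muscle = 88 * 0.37 / 0.056
Numerator = 32.5600
F_muscle = 581.4286


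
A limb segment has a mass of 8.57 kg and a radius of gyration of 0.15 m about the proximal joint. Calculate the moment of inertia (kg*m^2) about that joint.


I = m * k^2
I = 8.57 * 0.15^2
k^2 = 0.0225
I = 0.1928


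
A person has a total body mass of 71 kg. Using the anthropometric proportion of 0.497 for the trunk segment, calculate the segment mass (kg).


m_segment = body_mass * fraction
m_segment = 71 * 0.497
m_segment = 35.2870


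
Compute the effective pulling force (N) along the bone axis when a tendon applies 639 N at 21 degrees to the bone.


F_eff = F_tendon * cos(theta)
theta = 21 deg = 0.3665 rad
cos(theta) = 0.9336
F_eff = 639 * 0.9336
F_eff = 596.5579


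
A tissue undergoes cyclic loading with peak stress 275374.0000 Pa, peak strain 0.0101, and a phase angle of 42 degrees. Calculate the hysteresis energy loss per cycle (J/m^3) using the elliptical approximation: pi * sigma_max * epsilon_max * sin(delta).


E_loss = pi * sigma_max * epsilon_max * sin(delta)
delta = 42 deg = 0.7330 rad
sin(delta) = 0.6691
E_loss = pi * 275374.0000 * 0.0101 * 0.6691
E_loss = 5846.6228


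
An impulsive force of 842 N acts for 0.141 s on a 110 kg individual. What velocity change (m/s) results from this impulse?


J = F * dt = 842 * 0.141 = 118.7220 N*s
delta_v = J / m
delta_v = 118.7220 / 110
delta_v = 1.0793


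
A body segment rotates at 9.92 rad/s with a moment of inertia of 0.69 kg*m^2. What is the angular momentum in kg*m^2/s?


L = I * omega
L = 0.69 * 9.92
L = 6.8448


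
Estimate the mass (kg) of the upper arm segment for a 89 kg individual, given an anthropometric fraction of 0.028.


m_segment = body_mass * fraction
m_segment = 89 * 0.028
m_segment = 2.4920


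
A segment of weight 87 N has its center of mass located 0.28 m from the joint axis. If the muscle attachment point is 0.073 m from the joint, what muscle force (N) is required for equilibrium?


F_muscle = W * d_load / d_muscle
F_muscle = 87 * 0.28 / 0.073
Numerator = 24.3600
F_muscle = 333.6986


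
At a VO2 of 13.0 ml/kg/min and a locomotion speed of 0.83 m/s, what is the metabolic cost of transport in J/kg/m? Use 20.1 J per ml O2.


Power per kg = VO2 * 20.1 / 60
Power per kg = 13.0 * 20.1 / 60 = 4.3550 W/kg
Cost = power_per_kg / speed
Cost = 4.3550 / 0.83
Cost = 5.2470


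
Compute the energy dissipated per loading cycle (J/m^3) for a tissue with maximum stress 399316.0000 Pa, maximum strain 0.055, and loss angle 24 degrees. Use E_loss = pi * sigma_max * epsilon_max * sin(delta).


E_loss = pi * sigma_max * epsilon_max * sin(delta)
delta = 24 deg = 0.4189 rad
sin(delta) = 0.4067
E_loss = pi * 399316.0000 * 0.055 * 0.4067
E_loss = 28063.5478


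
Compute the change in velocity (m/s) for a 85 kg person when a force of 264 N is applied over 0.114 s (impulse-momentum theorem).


J = F * dt = 264 * 0.114 = 30.0960 N*s
delta_v = J / m
delta_v = 30.0960 / 85
delta_v = 0.3541


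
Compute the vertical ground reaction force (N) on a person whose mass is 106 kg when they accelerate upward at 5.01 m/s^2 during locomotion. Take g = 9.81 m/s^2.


GRF = m * (g + a)
GRF = 106 * (9.81 + 5.01)
GRF = 106 * 14.8200
GRF = 1570.9200


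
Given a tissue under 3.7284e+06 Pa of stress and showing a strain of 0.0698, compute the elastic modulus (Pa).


E = stress / strain
E = 3.7284e+06 / 0.0698
E = 5.3415e+07


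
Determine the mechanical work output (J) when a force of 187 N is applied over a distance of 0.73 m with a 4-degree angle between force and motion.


W = F * d * cos(theta)
theta = 4 deg = 0.0698 rad
cos(theta) = 0.9976
W = 187 * 0.73 * 0.9976
W = 136.1775


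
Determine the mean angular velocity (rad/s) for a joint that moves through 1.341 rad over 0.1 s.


omega = delta_theta / delta_t
omega = 1.341 / 0.1
omega = 13.4100


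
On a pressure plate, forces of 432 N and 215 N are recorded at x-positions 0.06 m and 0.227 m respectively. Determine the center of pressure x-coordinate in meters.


COP_x = (F1*x1 + F2*x2) / (F1 + F2)
COP_x = (432*0.06 + 215*0.227) / (432 + 215)
Numerator = 74.7250
Denominator = 647
COP_x = 0.1155


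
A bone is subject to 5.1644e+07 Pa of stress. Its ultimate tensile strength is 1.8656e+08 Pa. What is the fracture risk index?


FRI = applied / ultimate
FRI = 5.1644e+07 / 1.8656e+08
FRI = 0.2768


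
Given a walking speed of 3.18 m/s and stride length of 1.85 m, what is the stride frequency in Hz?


f = v / stride_length
f = 3.18 / 1.85
f = 1.7189


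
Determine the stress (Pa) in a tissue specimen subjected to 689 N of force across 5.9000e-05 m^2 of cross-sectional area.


stress = F / A
stress = 689 / 5.9000e-05
stress = 1.1678e+07


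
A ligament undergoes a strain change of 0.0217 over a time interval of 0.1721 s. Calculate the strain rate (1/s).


strain_rate = delta_strain / delta_t
strain_rate = 0.0217 / 0.1721
strain_rate = 0.1261


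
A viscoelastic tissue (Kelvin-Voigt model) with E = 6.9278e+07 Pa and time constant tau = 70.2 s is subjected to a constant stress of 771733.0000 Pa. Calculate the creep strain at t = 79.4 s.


epsilon(t) = (sigma/E) * (1 - exp(-t/tau))
sigma/E = 771733.0000 / 6.9278e+07 = 0.0111
exp(-t/tau) = exp(-79.4 / 70.2) = 0.3227
epsilon = 0.0111 * (1 - 0.3227)
epsilon = 0.0075


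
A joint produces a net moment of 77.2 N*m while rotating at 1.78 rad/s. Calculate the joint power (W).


P = M * omega
P = 77.2 * 1.78
P = 137.4160


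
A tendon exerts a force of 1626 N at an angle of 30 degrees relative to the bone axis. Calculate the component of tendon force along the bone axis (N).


F_eff = F_tendon * cos(theta)
theta = 30 deg = 0.5236 rad
cos(theta) = 0.8660
F_eff = 1626 * 0.8660
F_eff = 1408.1573
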